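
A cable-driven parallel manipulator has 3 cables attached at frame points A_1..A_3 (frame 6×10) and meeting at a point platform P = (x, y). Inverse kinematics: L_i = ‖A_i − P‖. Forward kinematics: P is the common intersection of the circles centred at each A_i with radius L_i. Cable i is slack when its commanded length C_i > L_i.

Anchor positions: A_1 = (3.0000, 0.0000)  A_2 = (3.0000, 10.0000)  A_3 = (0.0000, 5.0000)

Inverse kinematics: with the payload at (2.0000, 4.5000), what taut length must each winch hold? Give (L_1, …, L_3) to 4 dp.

(4.6098, 5.5902, 2.0616)

L_1 = √((3.0000−2.0000)² + (0.0000−4.5000)²) = 4.6098
L_2 = √((3.0000−2.0000)² + (10.0000−4.5000)²) = 5.5902
L_3 = √((0.0000−2.0000)² + (5.0000−4.5000)²) = 2.0616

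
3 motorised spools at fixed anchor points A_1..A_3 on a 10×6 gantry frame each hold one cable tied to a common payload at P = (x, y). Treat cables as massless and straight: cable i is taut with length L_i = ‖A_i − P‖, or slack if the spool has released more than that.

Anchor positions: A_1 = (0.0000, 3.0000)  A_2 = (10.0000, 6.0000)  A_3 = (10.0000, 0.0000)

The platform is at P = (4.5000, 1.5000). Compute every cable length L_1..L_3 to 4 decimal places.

(4.7434, 7.1063, 5.7009)

L_1: Δ = A_1−P = (-4.5000, 1.5000) → ‖Δ‖ = √22.5000 = 4.7434
L_2: Δ = A_2−P = (5.5000, 4.5000) → ‖Δ‖ = √50.5000 = 7.1063
L_3: Δ = A_3−P = (5.5000, -1.5000) → ‖Δ‖ = √32.5000 = 5.7009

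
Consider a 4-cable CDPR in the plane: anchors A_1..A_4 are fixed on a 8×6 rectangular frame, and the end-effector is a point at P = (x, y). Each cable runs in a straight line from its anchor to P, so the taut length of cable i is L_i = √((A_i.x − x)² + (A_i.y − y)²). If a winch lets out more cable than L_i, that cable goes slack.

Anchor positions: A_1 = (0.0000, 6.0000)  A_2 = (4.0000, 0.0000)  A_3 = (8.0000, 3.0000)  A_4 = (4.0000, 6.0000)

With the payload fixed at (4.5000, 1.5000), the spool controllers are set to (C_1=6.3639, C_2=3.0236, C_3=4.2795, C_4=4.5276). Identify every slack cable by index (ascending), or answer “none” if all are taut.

cable 1: √((-4.5000)²+(4.5000)²)=6.3640, C_1=6.3639: taut
cable 2: √((-0.5000)²+(-1.5000)²)=1.5811, C_2=3.0236: slack
cable 3: √((3.5000)²+(1.5000)²)=3.8079, C_3=4.2795: slack
cable 4: √((-0.5000)²+(4.5000)²)=4.5277, C_4=4.5276: taut

2, 3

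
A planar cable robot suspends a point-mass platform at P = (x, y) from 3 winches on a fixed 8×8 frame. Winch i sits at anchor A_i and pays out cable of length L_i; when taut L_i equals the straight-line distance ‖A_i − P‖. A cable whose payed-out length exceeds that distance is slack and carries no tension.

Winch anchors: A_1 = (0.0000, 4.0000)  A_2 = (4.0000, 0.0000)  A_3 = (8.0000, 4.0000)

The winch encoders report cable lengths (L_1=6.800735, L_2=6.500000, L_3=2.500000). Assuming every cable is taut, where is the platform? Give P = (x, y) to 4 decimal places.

(6.5000, 6.0000)

circle eqns → linear via eq_j − eq_1; set c_j = A_j·A_j − L_j²
c_1 = 0.0000+16.0000−46.2500 = -30.2500
-8.0000·x + 8.0000·y = c_1−c_2 = -4.0000
-16.0000·x + 0.0000·y = c_1−c_3 = -104.0000
solve first two rows → x=6.5000, y=6.0000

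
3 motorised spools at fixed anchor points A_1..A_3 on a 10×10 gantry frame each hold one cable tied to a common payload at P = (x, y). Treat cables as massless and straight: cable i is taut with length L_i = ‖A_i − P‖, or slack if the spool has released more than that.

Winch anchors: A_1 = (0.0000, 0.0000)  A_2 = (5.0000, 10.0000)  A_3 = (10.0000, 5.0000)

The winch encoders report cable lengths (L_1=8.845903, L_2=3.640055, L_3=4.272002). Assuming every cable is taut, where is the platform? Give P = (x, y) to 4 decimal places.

each cable: (A_i−P)·(A_i−P) = L_i²; let c_i = ‖A_i‖²−L_i²
c_1 = 0.0000+0.0000−78.2500 = -78.2500
row 1: -10.0000x − 20.0000y = -190.0000  (c_2=111.7500)
row 2: -20.0000x − 10.0000y = -185.0000  (c_3=106.7500)
Cramer on rows 1–2 → x = 6.0000, y = 6.5000

(6.0000, 6.5000)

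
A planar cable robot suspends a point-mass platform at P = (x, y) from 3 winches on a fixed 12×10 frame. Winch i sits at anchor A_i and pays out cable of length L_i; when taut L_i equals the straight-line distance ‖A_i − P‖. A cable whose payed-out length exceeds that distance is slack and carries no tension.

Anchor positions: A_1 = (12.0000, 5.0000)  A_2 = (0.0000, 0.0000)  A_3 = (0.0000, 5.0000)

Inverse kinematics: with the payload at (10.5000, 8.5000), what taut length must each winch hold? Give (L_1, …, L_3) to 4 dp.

L_1 = √((12.0000−10.5000)² + (5.0000−8.5000)²) = 3.8079
L_2 = √((0.0000−10.5000)² + (0.0000−8.5000)²) = 13.5093
L_3 = √((0.0000−10.5000)² + (5.0000−8.5000)²) = 11.0680

(3.8079, 13.5093, 11.0680)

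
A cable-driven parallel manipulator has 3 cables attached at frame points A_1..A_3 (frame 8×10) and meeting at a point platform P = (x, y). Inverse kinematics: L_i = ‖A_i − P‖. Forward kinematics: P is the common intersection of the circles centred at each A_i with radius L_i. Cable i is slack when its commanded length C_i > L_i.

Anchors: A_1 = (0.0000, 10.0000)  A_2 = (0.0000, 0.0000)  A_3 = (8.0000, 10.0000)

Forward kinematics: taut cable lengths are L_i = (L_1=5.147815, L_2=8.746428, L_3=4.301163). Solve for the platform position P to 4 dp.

each cable: (A_i−P)·(A_i−P) = L_i²; let c_i = ‖A_i‖²−L_i²
c_1 = 0.0000+100.0000−26.5000 = 73.5000
row 1: 0.0000x + 20.0000y = 150.0000  (c_2=-76.5000)
row 2: -16.0000x + 0.0000y = -72.0000  (c_3=145.5000)
Cramer on rows 1–2 → x = 4.5000, y = 7.5000

(4.5000, 7.5000)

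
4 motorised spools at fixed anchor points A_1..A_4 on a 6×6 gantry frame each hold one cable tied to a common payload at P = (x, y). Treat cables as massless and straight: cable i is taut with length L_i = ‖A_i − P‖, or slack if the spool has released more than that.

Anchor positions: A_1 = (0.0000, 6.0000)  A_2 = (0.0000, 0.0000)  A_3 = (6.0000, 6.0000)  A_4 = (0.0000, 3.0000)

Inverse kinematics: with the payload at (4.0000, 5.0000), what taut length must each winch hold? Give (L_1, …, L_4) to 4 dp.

(4.1231, 6.4031, 2.2361, 4.4721)

L_1: Δ = A_1−P = (-4.0000, 1.0000) → ‖Δ‖ = √17.0000 = 4.1231
L_2: Δ = A_2−P = (-4.0000, -5.0000) → ‖Δ‖ = √41.0000 = 6.4031
L_3: Δ = A_3−P = (2.0000, 1.0000) → ‖Δ‖ = √5.0000 = 2.2361
L_4: Δ = A_4−P = (-4.0000, -2.0000) → ‖Δ‖ = √20.0000 = 4.4721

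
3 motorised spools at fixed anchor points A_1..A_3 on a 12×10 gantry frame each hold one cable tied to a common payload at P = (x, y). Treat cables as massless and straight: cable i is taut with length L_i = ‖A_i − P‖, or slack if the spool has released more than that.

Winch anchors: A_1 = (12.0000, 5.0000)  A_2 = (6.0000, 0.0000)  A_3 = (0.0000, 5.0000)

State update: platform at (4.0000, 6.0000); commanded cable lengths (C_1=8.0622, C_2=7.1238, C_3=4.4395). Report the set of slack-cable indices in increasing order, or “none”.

cable 1: √((8.0000)²+(-1.0000)²)=8.0623, C_1=8.0622: taut
cable 2: √((2.0000)²+(-6.0000)²)=6.3246, C_2=7.1238: slack
cable 3: √((-4.0000)²+(-1.0000)²)=4.1231, C_3=4.4395: slack

2, 3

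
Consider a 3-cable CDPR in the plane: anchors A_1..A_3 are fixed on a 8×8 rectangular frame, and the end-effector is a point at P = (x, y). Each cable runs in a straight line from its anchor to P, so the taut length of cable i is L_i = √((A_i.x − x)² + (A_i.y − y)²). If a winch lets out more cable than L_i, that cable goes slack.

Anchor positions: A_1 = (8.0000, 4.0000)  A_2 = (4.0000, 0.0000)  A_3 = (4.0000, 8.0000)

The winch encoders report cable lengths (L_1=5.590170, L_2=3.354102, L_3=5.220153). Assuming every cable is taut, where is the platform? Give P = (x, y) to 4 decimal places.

circle eqns → linear via eq_j − eq_1; set q_j = A_j·A_j − L_j²
q_1 = 64.0000+16.0000−31.2500 = 48.7500
8.0000·x + 8.0000·y = q_1−q_2 = 44.0000
8.0000·x − 8.0000·y = q_1−q_3 = -4.0000
solve first two rows → x=2.5000, y=3.0000

(2.5000, 3.0000)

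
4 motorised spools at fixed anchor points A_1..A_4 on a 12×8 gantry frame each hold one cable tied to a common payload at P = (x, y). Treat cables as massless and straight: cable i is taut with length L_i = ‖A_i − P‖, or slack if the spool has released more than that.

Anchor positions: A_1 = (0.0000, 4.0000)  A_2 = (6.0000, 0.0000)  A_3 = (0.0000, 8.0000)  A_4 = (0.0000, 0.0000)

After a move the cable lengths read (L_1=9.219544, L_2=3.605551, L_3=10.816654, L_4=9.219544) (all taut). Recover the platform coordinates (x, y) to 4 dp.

(9.0000, 2.0000)

expand ‖A_i−P‖²=L_i² and subtract eq 1 (k_i ≔ ‖A_i‖²−L_i²)
k_1 = 0.0000+16.0000−85.0000 = -69.0000
eq1−eq2 → [-12.0000  8.0000]·P = -92.0000
eq1−eq3 → [0.0000  -8.0000]·P = -16.0000
eq1−eq4 → [0.0000  8.0000]·P = 16.0000
2×2 solve → P = (9.0000, 2.0000)
check cable 4: ‖A_4−P‖² = 85.0000 ≈ L_4² = 85.0000 ✓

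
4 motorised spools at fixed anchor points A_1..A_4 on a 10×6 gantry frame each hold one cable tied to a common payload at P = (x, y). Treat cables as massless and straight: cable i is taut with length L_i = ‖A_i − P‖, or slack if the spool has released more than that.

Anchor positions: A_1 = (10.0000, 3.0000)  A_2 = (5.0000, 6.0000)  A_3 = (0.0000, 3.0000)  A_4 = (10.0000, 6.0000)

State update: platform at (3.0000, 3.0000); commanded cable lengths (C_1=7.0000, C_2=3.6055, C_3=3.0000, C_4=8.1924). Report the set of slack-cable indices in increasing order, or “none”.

cable 1: √((7.0000)²+(0.0000)²)=7.0000, C_1=7.0000: taut
cable 2: √((2.0000)²+(3.0000)²)=3.6056, C_2=3.6055: taut
cable 3: √((-3.0000)²+(0.0000)²)=3.0000, C_3=3.0000: taut
cable 4: √((7.0000)²+(3.0000)²)=7.6158, C_4=8.1924: slack

4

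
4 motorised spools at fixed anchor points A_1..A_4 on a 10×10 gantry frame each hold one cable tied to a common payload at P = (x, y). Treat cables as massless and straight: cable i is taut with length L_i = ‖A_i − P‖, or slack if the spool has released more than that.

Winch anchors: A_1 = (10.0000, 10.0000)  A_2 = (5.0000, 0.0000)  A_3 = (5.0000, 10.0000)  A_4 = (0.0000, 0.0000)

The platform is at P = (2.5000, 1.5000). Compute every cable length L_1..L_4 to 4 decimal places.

L_1 = √((10.0000−2.5000)² + (10.0000−1.5000)²) = 11.3358
L_2 = √((5.0000−2.5000)² + (0.0000−1.5000)²) = 2.9155
L_3 = √((5.0000−2.5000)² + (10.0000−1.5000)²) = 8.8600
L_4 = √((0.0000−2.5000)² + (0.0000−1.5000)²) = 2.9155

(11.3358, 2.9155, 8.8600, 2.9155)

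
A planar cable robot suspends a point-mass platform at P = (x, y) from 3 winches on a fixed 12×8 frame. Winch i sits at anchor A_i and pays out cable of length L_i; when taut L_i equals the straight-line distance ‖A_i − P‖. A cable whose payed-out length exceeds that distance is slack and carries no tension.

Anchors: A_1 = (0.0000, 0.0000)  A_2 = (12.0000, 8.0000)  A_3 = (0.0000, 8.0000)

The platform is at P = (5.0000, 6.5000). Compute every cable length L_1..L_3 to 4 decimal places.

(8.2006, 7.1589, 5.2202)

L_1 = √((0.0000−5.0000)² + (0.0000−6.5000)²) = 8.2006
L_2 = √((12.0000−5.0000)² + (8.0000−6.5000)²) = 7.1589
L_3 = √((0.0000−5.0000)² + (8.0000−6.5000)²) = 5.2202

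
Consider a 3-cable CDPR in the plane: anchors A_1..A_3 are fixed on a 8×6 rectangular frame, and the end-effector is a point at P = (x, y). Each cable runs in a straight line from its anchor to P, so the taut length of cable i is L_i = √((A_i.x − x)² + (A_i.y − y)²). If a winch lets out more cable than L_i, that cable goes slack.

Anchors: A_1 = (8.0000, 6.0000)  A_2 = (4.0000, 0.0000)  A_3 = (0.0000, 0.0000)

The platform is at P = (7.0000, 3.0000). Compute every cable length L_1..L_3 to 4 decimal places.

(3.1623, 4.2426, 7.6158)

L_1: Δ = A_1−P = (1.0000, 3.0000) → ‖Δ‖ = √10.0000 = 3.1623
L_2: Δ = A_2−P = (-3.0000, -3.0000) → ‖Δ‖ = √18.0000 = 4.2426
L_3: Δ = A_3−P = (-7.0000, -3.0000) → ‖Δ‖ = √58.0000 = 7.6158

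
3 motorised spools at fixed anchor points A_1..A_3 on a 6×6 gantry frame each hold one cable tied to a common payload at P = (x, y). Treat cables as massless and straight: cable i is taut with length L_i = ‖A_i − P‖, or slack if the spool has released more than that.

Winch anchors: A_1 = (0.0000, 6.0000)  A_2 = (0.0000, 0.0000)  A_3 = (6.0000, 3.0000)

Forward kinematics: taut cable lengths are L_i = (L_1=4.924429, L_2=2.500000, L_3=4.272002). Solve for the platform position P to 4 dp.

(2.0000, 1.5000)

circle eqns → linear via eq_j − eq_1; set k_j = A_j·A_j − L_j²
k_1 = 0.0000+36.0000−24.2500 = 11.7500
0.0000·x + 12.0000·y = k_1−k_2 = 18.0000
-12.0000·x + 6.0000·y = k_1−k_3 = -15.0000
solve first two rows → x=2.0000, y=1.5000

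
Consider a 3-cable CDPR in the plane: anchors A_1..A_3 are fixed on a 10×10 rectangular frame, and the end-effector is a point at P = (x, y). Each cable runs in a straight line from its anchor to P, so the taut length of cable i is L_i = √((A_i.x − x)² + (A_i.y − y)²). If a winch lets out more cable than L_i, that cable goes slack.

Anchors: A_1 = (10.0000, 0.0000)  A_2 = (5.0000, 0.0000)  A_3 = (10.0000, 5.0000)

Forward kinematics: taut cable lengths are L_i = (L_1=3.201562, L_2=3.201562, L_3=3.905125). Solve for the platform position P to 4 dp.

(7.5000, 2.0000)

circle eqns → linear via eq_j − eq_1; set k_j = A_j·A_j − L_j²
k_1 = 100.0000+0.0000−10.2500 = 89.7500
10.0000·x + 0.0000·y = k_1−k_2 = 75.0000
0.0000·x − 10.0000·y = k_1−k_3 = -20.0000
solve first two rows → x=7.5000, y=2.0000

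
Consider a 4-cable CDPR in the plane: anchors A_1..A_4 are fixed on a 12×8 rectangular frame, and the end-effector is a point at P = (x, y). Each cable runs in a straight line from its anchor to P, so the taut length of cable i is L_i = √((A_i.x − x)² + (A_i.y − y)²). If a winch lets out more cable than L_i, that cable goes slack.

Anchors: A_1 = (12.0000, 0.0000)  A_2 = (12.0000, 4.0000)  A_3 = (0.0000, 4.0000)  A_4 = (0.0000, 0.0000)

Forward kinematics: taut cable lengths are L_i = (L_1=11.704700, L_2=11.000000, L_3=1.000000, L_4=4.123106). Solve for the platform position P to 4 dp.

circle eqns → linear via eq_j − eq_1; set k_j = A_j·A_j − L_j²
k_1 = 144.0000+0.0000−137.0000 = 7.0000
0.0000·x − 8.0000·y = k_1−k_2 = -32.0000
24.0000·x − 8.0000·y = k_1−k_3 = -8.0000
24.0000·x + 0.0000·y = k_1−k_4 = 24.0000
solve first two rows → x=1.0000, y=4.0000
check cable 4: ‖A_4−P‖² = 17.0000 ≈ L_4² = 17.0000 ✓

(1.0000, 4.0000)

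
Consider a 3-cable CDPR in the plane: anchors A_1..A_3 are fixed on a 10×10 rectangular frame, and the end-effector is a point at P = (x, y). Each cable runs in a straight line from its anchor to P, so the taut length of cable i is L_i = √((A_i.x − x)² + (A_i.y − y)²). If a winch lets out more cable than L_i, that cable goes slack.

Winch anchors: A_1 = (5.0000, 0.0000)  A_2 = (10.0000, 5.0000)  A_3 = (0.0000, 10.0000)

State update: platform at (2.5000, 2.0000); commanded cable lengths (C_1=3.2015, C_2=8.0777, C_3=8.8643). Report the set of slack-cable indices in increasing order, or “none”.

3

cable 1: L_1 = ‖A_1−P‖ = 3.2016;  C_1 = 3.2015 → taut
cable 2: L_2 = ‖A_2−P‖ = 8.0777;  C_2 = 8.0777 → taut
cable 3: L_3 = ‖A_3−P‖ = 8.3815;  C_3 = 8.8643 → slack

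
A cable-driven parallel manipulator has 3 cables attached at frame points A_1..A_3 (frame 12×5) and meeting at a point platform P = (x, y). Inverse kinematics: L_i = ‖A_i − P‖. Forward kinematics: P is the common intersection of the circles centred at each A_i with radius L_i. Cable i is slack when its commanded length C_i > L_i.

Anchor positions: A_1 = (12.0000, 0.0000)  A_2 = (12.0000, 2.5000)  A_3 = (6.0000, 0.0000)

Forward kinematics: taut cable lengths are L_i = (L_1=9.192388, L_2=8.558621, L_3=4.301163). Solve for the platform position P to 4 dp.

circle eqns → linear via eq_j − eq_1; set q_j = A_j·A_j − L_j²
q_1 = 144.0000+0.0000−84.5000 = 59.5000
0.0000·x − 5.0000·y = q_1−q_2 = -17.5000
12.0000·x + 0.0000·y = q_1−q_3 = 42.0000
solve first two rows → x=3.5000, y=3.5000

(3.5000, 3.5000)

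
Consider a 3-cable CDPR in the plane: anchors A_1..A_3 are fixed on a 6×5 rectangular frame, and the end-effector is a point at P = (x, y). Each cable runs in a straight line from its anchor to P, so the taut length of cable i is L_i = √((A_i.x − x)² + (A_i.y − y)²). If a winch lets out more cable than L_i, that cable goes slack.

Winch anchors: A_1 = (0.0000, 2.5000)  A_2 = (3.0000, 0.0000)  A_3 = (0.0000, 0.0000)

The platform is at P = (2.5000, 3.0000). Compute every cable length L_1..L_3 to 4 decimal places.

(2.5495, 3.0414, 3.9051)

cable 1: Δx=-2.5000, Δy=-0.5000; L_1 = √(Δx²+Δy²) = 2.5495
cable 2: Δx=0.5000, Δy=-3.0000; L_2 = √(Δx²+Δy²) = 3.0414
cable 3: Δx=-2.5000, Δy=-3.0000; L_3 = √(Δx²+Δy²) = 3.9051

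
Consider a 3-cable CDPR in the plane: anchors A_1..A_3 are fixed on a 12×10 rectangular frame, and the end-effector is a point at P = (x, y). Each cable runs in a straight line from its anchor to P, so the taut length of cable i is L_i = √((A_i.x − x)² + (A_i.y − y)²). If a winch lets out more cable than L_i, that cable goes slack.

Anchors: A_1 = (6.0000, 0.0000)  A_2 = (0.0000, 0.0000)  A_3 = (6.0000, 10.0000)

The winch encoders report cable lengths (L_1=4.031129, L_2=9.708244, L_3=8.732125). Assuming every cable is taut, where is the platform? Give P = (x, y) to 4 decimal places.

(9.5000, 2.0000)

expand ‖A_i−P‖²=L_i² and subtract eq 1 (k_i ≔ ‖A_i‖²−L_i²)
k_1 = 36.0000+0.0000−16.2500 = 19.7500
eq1−eq2 → [12.0000  0.0000]·P = 114.0000
eq1−eq3 → [0.0000  -20.0000]·P = -40.0000
2×2 solve → P = (9.5000, 2.0000)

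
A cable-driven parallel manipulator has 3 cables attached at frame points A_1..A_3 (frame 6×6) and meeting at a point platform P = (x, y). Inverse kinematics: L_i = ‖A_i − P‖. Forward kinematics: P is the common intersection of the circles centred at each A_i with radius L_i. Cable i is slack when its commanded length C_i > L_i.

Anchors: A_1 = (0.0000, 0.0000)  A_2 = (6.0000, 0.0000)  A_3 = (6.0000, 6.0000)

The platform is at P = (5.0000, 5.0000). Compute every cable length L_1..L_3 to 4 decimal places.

L_1: Δ = A_1−P = (-5.0000, -5.0000) → ‖Δ‖ = √50.0000 = 7.0711
L_2: Δ = A_2−P = (1.0000, -5.0000) → ‖Δ‖ = √26.0000 = 5.0990
L_3: Δ = A_3−P = (1.0000, 1.0000) → ‖Δ‖ = √2.0000 = 1.4142

(7.0711, 5.0990, 1.4142)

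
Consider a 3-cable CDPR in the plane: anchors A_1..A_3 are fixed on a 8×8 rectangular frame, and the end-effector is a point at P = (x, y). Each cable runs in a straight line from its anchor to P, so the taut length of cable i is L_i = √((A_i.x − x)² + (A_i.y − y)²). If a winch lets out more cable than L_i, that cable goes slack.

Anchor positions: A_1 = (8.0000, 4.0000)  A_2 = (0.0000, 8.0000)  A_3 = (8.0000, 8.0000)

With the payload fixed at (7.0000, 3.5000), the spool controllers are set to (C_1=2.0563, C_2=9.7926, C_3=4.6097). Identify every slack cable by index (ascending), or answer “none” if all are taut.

cable 1: L_1 = ‖A_1−P‖ = 1.1180;  C_1 = 2.0563 → slack
cable 2: L_2 = ‖A_2−P‖ = 8.3217;  C_2 = 9.7926 → slack
cable 3: L_3 = ‖A_3−P‖ = 4.6098;  C_3 = 4.6097 → taut

1, 2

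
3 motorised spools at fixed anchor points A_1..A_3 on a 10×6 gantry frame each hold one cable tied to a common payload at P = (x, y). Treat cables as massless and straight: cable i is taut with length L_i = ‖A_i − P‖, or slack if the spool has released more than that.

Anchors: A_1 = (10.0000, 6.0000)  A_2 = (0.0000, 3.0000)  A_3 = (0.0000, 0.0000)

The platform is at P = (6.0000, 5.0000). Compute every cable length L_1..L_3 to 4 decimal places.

(4.1231, 6.3246, 7.8102)

cable 1: Δx=4.0000, Δy=1.0000; L_1 = √(Δx²+Δy²) = 4.1231
cable 2: Δx=-6.0000, Δy=-2.0000; L_2 = √(Δx²+Δy²) = 6.3246
cable 3: Δx=-6.0000, Δy=-5.0000; L_3 = √(Δx²+Δy²) = 7.8102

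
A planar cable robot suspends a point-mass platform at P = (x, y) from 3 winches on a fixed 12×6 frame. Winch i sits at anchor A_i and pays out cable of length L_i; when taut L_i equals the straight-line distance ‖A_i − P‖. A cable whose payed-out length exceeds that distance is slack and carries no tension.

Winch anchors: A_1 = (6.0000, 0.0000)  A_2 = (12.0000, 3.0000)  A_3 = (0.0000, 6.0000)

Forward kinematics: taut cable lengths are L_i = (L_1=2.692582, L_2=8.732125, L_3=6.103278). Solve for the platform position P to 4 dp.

circle eqns → linear via eq_j − eq_1; set q_j = A_j·A_j − L_j²
q_1 = 36.0000+0.0000−7.2500 = 28.7500
-12.0000·x − 6.0000·y = q_1−q_2 = -48.0000
12.0000·x − 12.0000·y = q_1−q_3 = 30.0000
solve first two rows → x=3.5000, y=1.0000

(3.5000, 1.0000)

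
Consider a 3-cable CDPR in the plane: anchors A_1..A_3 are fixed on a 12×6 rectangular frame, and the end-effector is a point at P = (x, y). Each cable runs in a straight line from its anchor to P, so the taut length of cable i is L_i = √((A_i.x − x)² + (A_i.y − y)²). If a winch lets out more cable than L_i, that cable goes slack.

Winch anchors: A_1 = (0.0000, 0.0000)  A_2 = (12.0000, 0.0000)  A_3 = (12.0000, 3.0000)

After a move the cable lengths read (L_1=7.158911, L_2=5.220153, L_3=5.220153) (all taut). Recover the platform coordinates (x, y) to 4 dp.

(7.0000, 1.5000)

circle eqns → linear via eq_j − eq_1; set c_j = A_j·A_j − L_j²
c_1 = 0.0000+0.0000−51.2500 = -51.2500
-24.0000·x + 0.0000·y = c_1−c_2 = -168.0000
-24.0000·x − 6.0000·y = c_1−c_3 = -177.0000
solve first two rows → x=7.0000, y=1.5000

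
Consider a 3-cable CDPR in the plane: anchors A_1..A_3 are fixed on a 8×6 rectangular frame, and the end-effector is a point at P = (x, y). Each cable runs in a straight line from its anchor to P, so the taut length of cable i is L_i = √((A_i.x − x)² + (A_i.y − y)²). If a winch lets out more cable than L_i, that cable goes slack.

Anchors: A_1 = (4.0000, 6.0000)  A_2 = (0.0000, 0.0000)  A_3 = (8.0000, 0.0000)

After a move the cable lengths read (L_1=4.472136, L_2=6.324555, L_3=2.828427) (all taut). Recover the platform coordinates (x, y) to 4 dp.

(6.0000, 2.0000)

expand ‖A_i−P‖²=L_i² and subtract eq 1 (c_i ≔ ‖A_i‖²−L_i²)
c_1 = 16.0000+36.0000−20.0000 = 32.0000
eq1−eq2 → [8.0000  12.0000]·P = 72.0000
eq1−eq3 → [-8.0000  12.0000]·P = -24.0000
2×2 solve → P = (6.0000, 2.0000)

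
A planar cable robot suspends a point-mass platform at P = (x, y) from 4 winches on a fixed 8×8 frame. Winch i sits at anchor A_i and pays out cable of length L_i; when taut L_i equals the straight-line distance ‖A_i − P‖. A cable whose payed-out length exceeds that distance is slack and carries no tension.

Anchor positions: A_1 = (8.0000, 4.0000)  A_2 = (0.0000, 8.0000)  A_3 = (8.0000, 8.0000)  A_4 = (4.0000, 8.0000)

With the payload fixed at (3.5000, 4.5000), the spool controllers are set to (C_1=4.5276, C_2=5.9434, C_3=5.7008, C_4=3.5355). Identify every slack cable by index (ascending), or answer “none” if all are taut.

2

i=1: geometric 4.5277 vs commanded 4.5276 ⇒ taut
i=2: geometric 4.9497 vs commanded 5.9434 ⇒ slack
i=3: geometric 5.7009 vs commanded 5.7008 ⇒ taut
i=4: geometric 3.5355 vs commanded 3.5355 ⇒ taut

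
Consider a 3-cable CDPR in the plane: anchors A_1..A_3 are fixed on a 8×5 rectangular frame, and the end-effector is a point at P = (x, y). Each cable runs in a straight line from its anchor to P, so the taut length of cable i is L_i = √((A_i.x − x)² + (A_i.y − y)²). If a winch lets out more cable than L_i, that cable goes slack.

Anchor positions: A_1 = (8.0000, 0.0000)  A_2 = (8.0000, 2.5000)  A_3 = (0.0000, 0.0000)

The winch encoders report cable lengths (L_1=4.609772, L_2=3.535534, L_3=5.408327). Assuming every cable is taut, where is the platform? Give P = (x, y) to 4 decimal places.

(4.5000, 3.0000)

expand ‖A_i−P‖²=L_i² and subtract eq 1 (q_i ≔ ‖A_i‖²−L_i²)
q_1 = 64.0000+0.0000−21.2500 = 42.7500
eq1−eq2 → [0.0000  -5.0000]·P = -15.0000
eq1−eq3 → [16.0000  0.0000]·P = 72.0000
2×2 solve → P = (4.5000, 3.0000)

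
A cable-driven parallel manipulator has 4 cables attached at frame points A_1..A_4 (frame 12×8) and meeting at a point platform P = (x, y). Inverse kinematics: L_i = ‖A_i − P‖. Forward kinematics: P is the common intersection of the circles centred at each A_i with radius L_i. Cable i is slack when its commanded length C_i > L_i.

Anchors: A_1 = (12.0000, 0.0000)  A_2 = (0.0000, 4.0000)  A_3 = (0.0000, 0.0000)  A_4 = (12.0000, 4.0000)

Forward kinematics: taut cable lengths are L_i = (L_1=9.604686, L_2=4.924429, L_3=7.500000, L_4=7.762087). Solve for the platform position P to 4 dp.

(4.5000, 6.0000)

expand ‖A_i−P‖²=L_i² and subtract eq 1 (c_i ≔ ‖A_i‖²−L_i²)
c_1 = 144.0000+0.0000−92.2500 = 51.7500
eq1−eq2 → [24.0000  -8.0000]·P = 60.0000
eq1−eq3 → [24.0000  0.0000]·P = 108.0000
eq1−eq4 → [0.0000  -8.0000]·P = -48.0000
2×2 solve → P = (4.5000, 6.0000)
check cable 4: ‖A_4−P‖² = 60.2500 ≈ L_4² = 60.2500 ✓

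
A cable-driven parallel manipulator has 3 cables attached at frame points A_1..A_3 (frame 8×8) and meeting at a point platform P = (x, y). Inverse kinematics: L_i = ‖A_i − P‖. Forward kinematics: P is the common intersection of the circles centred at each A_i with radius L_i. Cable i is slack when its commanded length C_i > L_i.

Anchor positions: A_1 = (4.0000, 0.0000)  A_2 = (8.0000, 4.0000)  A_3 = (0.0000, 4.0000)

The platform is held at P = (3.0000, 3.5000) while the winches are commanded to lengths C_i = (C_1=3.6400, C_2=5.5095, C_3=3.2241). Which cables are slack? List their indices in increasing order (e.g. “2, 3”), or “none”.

2, 3

cable 1: √((1.0000)²+(-3.5000)²)=3.6401, C_1=3.6400: taut
cable 2: √((5.0000)²+(0.5000)²)=5.0249, C_2=5.5095: slack
cable 3: √((-3.0000)²+(0.5000)²)=3.0414, C_3=3.2241: slack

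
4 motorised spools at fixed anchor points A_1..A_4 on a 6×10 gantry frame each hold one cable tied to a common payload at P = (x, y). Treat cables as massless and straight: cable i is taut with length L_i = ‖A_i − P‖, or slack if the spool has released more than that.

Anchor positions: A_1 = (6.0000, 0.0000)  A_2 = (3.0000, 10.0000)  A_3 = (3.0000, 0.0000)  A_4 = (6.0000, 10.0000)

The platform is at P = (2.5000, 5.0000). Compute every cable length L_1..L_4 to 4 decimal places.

L_1: Δ = A_1−P = (3.5000, -5.0000) → ‖Δ‖ = √37.2500 = 6.1033
L_2: Δ = A_2−P = (0.5000, 5.0000) → ‖Δ‖ = √25.2500 = 5.0249
L_3: Δ = A_3−P = (0.5000, -5.0000) → ‖Δ‖ = √25.2500 = 5.0249
L_4: Δ = A_4−P = (3.5000, 5.0000) → ‖Δ‖ = √37.2500 = 6.1033

(6.1033, 5.0249, 5.0249, 6.1033)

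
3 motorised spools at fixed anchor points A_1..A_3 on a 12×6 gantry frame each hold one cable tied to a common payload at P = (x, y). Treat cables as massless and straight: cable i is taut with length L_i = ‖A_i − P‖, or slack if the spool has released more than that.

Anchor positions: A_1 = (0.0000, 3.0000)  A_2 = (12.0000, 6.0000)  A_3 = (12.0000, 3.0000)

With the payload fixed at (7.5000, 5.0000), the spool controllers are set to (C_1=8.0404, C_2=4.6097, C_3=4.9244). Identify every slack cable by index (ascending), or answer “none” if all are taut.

cable 1: √((-7.5000)²+(-2.0000)²)=7.7621, C_1=8.0404: slack
cable 2: √((4.5000)²+(1.0000)²)=4.6098, C_2=4.6097: taut
cable 3: √((4.5000)²+(-2.0000)²)=4.9244, C_3=4.9244: taut

1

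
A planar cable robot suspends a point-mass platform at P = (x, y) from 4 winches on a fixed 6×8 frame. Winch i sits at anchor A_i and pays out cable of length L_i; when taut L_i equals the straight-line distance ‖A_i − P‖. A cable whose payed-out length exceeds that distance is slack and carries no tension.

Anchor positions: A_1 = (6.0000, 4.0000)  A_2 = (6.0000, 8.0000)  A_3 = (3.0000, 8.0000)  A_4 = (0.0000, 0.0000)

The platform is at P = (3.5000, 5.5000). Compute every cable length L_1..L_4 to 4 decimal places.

(2.9155, 3.5355, 2.5495, 6.5192)

cable 1: Δx=2.5000, Δy=-1.5000; L_1 = √(Δx²+Δy²) = 2.9155
cable 2: Δx=2.5000, Δy=2.5000; L_2 = √(Δx²+Δy²) = 3.5355
cable 3: Δx=-0.5000, Δy=2.5000; L_3 = √(Δx²+Δy²) = 2.5495
cable 4: Δx=-3.5000, Δy=-5.5000; L_4 = √(Δx²+Δy²) = 6.5192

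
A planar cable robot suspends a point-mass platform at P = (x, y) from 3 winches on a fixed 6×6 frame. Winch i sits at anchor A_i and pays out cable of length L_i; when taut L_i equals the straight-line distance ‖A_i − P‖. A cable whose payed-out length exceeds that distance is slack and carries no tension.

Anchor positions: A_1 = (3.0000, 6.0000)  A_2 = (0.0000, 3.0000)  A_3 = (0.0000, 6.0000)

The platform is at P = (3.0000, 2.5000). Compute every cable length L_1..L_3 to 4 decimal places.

(3.5000, 3.0414, 4.6098)

L_1: Δ = A_1−P = (0.0000, 3.5000) → ‖Δ‖ = √12.2500 = 3.5000
L_2: Δ = A_2−P = (-3.0000, 0.5000) → ‖Δ‖ = √9.2500 = 3.0414
L_3: Δ = A_3−P = (-3.0000, 3.5000) → ‖Δ‖ = √21.2500 = 4.6098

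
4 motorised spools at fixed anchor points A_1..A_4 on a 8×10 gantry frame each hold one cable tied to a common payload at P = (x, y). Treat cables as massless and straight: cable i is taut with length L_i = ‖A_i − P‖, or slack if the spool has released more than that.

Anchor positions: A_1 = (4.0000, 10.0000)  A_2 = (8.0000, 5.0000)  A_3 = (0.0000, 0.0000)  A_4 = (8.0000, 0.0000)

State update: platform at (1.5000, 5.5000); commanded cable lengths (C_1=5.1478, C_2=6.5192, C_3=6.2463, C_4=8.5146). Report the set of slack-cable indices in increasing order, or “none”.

3

cable 1: √((2.5000)²+(4.5000)²)=5.1478, C_1=5.1478: taut
cable 2: √((6.5000)²+(-0.5000)²)=6.5192, C_2=6.5192: taut
cable 3: √((-1.5000)²+(-5.5000)²)=5.7009, C_3=6.2463: slack
cable 4: √((6.5000)²+(-5.5000)²)=8.5147, C_4=8.5146: taut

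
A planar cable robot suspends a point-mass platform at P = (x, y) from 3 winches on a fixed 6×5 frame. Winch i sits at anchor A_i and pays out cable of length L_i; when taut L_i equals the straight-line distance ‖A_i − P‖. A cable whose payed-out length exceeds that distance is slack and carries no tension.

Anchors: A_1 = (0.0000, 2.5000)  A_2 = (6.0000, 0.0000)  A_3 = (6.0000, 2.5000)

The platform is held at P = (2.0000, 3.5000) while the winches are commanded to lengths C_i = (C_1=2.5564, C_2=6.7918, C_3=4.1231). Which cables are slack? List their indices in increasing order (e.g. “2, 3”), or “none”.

1, 2

cable 1: L_1 = ‖A_1−P‖ = 2.2361;  C_1 = 2.5564 → slack
cable 2: L_2 = ‖A_2−P‖ = 5.3151;  C_2 = 6.7918 → slack
cable 3: L_3 = ‖A_3−P‖ = 4.1231;  C_3 = 4.1231 → taut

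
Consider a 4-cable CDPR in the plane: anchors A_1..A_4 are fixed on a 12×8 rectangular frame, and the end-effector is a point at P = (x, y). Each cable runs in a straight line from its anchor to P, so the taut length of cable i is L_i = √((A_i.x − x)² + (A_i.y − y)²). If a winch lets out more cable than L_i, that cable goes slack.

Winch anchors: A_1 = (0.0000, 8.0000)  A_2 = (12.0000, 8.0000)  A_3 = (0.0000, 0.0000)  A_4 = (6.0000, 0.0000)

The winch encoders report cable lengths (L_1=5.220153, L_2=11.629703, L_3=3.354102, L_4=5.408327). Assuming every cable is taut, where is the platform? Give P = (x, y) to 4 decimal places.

expand ‖A_i−P‖²=L_i² and subtract eq 1 (c_i ≔ ‖A_i‖²−L_i²)
c_1 = 0.0000+64.0000−27.2500 = 36.7500
eq1−eq2 → [-24.0000  0.0000]·P = -36.0000
eq1−eq3 → [0.0000  16.0000]·P = 48.0000
eq1−eq4 → [-12.0000  16.0000]·P = 30.0000
2×2 solve → P = (1.5000, 3.0000)
check cable 4: ‖A_4−P‖² = 29.2500 ≈ L_4² = 29.2500 ✓

(1.5000, 3.0000)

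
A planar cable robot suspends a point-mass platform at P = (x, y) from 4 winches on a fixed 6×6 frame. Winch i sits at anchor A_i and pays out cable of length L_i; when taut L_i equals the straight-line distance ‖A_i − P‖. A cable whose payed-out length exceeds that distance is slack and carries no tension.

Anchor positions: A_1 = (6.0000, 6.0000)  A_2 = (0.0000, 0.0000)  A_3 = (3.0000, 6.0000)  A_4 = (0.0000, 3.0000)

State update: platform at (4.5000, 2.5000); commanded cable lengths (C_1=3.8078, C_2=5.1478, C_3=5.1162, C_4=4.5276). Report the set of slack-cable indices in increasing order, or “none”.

3

cable 1: √((1.5000)²+(3.5000)²)=3.8079, C_1=3.8078: taut
cable 2: √((-4.5000)²+(-2.5000)²)=5.1478, C_2=5.1478: taut
cable 3: √((-1.5000)²+(3.5000)²)=3.8079, C_3=5.1162: slack
cable 4: √((-4.5000)²+(0.5000)²)=4.5277, C_4=4.5276: taut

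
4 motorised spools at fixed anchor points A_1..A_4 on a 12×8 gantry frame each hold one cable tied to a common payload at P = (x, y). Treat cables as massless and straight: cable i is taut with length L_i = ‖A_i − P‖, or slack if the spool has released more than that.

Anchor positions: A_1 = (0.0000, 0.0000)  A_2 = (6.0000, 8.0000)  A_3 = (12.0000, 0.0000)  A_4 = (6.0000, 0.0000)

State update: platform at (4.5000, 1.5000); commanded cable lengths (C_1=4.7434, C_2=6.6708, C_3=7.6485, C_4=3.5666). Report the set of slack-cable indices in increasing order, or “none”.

4

cable 1: √((-4.5000)²+(-1.5000)²)=4.7434, C_1=4.7434: taut
cable 2: √((1.5000)²+(6.5000)²)=6.6708, C_2=6.6708: taut
cable 3: √((7.5000)²+(-1.5000)²)=7.6485, C_3=7.6485: taut
cable 4: √((1.5000)²+(-1.5000)²)=2.1213, C_4=3.5666: slack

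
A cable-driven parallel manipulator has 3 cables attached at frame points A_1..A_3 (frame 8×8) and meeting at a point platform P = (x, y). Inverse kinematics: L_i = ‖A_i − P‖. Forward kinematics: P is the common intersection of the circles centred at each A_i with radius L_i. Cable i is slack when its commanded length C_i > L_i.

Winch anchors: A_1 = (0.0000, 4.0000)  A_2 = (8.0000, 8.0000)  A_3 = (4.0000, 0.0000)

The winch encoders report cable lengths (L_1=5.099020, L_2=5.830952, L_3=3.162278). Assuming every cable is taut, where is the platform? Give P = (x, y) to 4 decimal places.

(5.0000, 3.0000)

expand ‖A_i−P‖²=L_i² and subtract eq 1 (c_i ≔ ‖A_i‖²−L_i²)
c_1 = 0.0000+16.0000−26.0000 = -10.0000
eq1−eq2 → [-16.0000  -8.0000]·P = -104.0000
eq1−eq3 → [-8.0000  8.0000]·P = -16.0000
2×2 solve → P = (5.0000, 3.0000)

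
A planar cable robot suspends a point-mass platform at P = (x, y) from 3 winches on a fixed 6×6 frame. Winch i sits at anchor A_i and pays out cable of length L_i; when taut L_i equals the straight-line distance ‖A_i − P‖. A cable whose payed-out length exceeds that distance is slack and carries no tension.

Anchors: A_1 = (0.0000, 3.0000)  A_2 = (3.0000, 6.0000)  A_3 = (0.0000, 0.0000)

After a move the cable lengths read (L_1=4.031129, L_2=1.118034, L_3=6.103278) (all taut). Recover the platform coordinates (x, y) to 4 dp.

expand ‖A_i−P‖²=L_i² and subtract eq 1 (q_i ≔ ‖A_i‖²−L_i²)
q_1 = 0.0000+9.0000−16.2500 = -7.2500
eq1−eq2 → [-6.0000  -6.0000]·P = -51.0000
eq1−eq3 → [0.0000  6.0000]·P = 30.0000
2×2 solve → P = (3.5000, 5.0000)

(3.5000, 5.0000)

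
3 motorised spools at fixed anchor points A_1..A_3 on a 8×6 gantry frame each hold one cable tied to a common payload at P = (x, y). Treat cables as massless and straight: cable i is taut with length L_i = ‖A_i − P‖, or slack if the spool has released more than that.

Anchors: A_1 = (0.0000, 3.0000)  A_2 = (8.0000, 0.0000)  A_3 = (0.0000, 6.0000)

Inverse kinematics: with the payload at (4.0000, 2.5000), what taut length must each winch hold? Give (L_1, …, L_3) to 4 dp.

L_1: Δ = A_1−P = (-4.0000, 0.5000) → ‖Δ‖ = √16.2500 = 4.0311
L_2: Δ = A_2−P = (4.0000, -2.5000) → ‖Δ‖ = √22.2500 = 4.7170
L_3: Δ = A_3−P = (-4.0000, 3.5000) → ‖Δ‖ = √28.2500 = 5.3151

(4.0311, 4.7170, 5.3151)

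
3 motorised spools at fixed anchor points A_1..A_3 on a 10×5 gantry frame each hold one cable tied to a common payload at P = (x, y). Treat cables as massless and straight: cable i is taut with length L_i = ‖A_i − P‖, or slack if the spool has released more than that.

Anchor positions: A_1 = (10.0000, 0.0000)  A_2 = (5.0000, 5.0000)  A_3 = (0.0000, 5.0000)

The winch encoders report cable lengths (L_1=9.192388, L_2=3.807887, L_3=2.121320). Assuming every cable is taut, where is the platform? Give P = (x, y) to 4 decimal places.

expand ‖A_i−P‖²=L_i² and subtract eq 1 (c_i ≔ ‖A_i‖²−L_i²)
c_1 = 100.0000+0.0000−84.5000 = 15.5000
eq1−eq2 → [10.0000  -10.0000]·P = -20.0000
eq1−eq3 → [20.0000  -10.0000]·P = -5.0000
2×2 solve → P = (1.5000, 3.5000)

(1.5000, 3.5000)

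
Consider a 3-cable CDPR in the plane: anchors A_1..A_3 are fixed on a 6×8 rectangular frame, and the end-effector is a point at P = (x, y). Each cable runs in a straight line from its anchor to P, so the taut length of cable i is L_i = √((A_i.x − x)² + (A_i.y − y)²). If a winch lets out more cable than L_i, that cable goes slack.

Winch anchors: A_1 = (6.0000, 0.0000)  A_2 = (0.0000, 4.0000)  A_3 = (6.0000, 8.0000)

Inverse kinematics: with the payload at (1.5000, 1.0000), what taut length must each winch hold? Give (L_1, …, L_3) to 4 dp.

L_1 = √((6.0000−1.5000)² + (0.0000−1.0000)²) = 4.6098
L_2 = √((0.0000−1.5000)² + (4.0000−1.0000)²) = 3.3541
L_3 = √((6.0000−1.5000)² + (8.0000−1.0000)²) = 8.3217

(4.6098, 3.3541, 8.3217)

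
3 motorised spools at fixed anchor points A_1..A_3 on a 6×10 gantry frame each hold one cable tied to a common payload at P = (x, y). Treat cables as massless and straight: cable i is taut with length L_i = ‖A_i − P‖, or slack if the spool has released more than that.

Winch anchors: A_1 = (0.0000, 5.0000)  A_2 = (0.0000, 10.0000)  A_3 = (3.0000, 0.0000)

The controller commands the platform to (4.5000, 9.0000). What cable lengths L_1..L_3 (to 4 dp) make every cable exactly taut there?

L_1 = √((0.0000−4.5000)² + (5.0000−9.0000)²) = 6.0208
L_2 = √((0.0000−4.5000)² + (10.0000−9.0000)²) = 4.6098
L_3 = √((3.0000−4.5000)² + (0.0000−9.0000)²) = 9.1241

(6.0208, 4.6098, 9.1241)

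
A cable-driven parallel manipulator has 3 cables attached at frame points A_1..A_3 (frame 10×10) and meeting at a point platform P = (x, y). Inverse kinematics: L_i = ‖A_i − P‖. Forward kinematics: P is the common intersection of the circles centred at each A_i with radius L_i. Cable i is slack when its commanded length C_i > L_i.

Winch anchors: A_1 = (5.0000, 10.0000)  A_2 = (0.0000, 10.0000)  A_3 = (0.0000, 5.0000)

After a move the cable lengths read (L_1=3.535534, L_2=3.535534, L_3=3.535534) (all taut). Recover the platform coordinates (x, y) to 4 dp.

(2.5000, 7.5000)

each cable: (A_i−P)·(A_i−P) = L_i²; let q_i = ‖A_i‖²−L_i²
q_1 = 25.0000+100.0000−12.5000 = 112.5000
row 1: 10.0000x + 0.0000y = 25.0000  (q_2=87.5000)
row 2: 10.0000x + 10.0000y = 100.0000  (q_3=12.5000)
Cramer on rows 1–2 → x = 2.5000, y = 7.5000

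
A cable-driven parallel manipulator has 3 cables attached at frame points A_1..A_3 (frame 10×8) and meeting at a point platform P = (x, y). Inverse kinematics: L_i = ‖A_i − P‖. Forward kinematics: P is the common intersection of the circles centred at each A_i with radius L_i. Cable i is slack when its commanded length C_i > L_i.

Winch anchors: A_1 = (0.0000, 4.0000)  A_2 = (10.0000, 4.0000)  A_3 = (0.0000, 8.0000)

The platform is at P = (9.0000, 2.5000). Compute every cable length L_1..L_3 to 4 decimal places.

(9.1241, 1.8028, 10.5475)

L_1: Δ = A_1−P = (-9.0000, 1.5000) → ‖Δ‖ = √83.2500 = 9.1241
L_2: Δ = A_2−P = (1.0000, 1.5000) → ‖Δ‖ = √3.2500 = 1.8028
L_3: Δ = A_3−P = (-9.0000, 5.5000) → ‖Δ‖ = √111.2500 = 10.5475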